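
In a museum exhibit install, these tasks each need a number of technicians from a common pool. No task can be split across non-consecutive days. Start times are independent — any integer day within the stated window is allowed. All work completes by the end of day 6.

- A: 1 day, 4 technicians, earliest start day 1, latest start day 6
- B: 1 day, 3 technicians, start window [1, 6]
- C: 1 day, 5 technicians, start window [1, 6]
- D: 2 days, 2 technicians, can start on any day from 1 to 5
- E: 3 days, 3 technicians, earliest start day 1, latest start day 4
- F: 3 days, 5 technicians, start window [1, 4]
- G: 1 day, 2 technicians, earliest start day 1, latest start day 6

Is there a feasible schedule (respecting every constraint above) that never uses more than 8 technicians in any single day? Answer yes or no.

yes

Schedule A@1, B@1, C@2, D@2, E@3, F@4, G@3: d1:7  d2:7  d3:7  d4:8  d5:8  d6:5 — peak 8 ≤ 8.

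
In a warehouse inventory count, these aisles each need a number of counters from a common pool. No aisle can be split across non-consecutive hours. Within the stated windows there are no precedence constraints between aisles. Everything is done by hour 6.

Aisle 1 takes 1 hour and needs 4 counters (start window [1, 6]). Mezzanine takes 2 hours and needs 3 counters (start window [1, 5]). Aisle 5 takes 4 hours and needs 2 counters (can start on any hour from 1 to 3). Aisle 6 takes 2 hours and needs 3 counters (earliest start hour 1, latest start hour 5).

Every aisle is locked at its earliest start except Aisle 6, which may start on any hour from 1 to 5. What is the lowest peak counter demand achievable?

9

Aisle 6@1: h1:12  h2:8  h3:2  h4:2  h5:0  h6:0 → peak 12
Aisle 6@2: h1:9  h2:8  h3:5  h4:2  h5:0  h6:0 → peak 9
Aisle 6@3: h1:9  h2:5  h3:5  h4:5  h5:0  h6:0 → peak 9
Aisle 6@4: h1:9  h2:5  h3:2  h4:5  h5:3  h6:0 → peak 9
Aisle 6@5: h1:9  h2:5  h3:2  h4:2  h5:3  h6:3 → peak 9
Best is Aisle 6@2, peak 9.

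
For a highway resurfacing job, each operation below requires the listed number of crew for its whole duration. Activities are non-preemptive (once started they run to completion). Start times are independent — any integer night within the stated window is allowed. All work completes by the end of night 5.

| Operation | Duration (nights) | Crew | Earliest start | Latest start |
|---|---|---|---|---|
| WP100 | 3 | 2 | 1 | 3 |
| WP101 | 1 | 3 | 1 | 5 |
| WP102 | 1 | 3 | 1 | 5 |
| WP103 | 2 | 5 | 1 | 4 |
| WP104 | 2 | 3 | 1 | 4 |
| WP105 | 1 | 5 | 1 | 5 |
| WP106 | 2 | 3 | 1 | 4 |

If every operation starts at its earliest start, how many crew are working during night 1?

At early start, night 1 has: WP100, WP101, WP102, WP103, WP104, WP105, WP106.
Demand: 2 + 3 + 3 + 5 + 3 + 5 + 3 = 24.

24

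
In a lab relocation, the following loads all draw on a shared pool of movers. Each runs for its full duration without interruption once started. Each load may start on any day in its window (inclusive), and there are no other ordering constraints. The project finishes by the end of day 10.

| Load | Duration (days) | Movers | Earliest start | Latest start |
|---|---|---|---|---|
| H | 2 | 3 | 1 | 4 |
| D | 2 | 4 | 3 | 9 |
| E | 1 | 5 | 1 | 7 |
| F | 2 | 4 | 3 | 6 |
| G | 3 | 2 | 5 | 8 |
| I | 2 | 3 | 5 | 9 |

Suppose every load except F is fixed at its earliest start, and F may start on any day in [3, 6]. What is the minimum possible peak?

F@3: d1:8  d2:3  d3:8  d4:8  d5:5  d6:5  d7:2  d8:0  d9:0  d10:0 → peak 8
F@4: d1:8  d2:3  d3:4  d4:8  d5:9  d6:5  d7:2  d8:0  d9:0  d10:0 → peak 9
F@5: d1:8  d2:3  d3:4  d4:4  d5:9  d6:9  d7:2  d8:0  d9:0  d10:0 → peak 9
F@6: d1:8  d2:3  d3:4  d4:4  d5:5  d6:9  d7:6  d8:0  d9:0  d10:0 → peak 9
Best is F@3, peak 8.

8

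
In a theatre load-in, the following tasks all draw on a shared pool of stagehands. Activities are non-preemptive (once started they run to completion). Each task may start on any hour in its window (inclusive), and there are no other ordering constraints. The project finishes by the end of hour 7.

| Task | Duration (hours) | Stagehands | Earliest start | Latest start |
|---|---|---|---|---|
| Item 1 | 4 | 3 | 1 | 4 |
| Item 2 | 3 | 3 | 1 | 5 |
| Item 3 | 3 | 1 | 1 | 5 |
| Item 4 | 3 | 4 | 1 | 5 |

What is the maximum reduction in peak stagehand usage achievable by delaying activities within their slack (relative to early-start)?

5

Early-start peak: h1:11  h2:11  h3:11  h4:3  h5:0  h6:0  h7:0 ⇒ 11.
Leveled (Item 1@1, Item 2@1, Item 3@4, Item 4@5): h1:6  h2:6  h3:6  h4:4  h5:5  h6:5  h7:4 ⇒ 6.
Reduction 11 − 6 = 5.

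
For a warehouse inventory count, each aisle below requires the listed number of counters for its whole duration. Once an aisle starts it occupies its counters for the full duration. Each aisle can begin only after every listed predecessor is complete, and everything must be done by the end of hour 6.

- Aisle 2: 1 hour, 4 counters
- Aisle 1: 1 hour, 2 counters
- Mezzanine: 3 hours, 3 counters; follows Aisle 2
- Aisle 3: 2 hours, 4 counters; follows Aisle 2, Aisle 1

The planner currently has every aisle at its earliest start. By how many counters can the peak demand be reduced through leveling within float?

2

Early-start peak: h1:6  h2:7  h3:7  h4:3  h5:0  h6:0 ⇒ 7.
Leveled (Aisle 2@1, Aisle 1@2, Mezzanine@2, Aisle 3@5): h1:4  h2:5  h3:3  h4:3  h5:4  h6:4 ⇒ 5.
Reduction 7 − 5 = 2.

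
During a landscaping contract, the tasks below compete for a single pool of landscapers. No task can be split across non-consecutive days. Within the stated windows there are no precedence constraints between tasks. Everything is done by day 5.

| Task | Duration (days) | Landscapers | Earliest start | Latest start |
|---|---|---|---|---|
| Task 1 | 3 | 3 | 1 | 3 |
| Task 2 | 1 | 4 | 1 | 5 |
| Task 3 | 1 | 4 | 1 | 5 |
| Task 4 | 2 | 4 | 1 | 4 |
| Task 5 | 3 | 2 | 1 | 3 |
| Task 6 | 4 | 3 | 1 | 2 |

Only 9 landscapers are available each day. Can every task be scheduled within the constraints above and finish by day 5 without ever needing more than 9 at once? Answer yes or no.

The minimum achievable peak is 10; 9 < 10, so no feasible schedule stays within the cap.

no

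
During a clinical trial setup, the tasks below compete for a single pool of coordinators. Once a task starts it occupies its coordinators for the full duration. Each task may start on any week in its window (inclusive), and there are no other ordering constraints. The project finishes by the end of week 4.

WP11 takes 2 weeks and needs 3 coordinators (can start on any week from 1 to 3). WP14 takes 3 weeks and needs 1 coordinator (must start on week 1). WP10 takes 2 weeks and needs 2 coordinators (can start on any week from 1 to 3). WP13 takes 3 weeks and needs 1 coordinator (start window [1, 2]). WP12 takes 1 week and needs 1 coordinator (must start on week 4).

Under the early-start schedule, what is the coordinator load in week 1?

At early start, week 1 has: WP11, WP14, WP10, WP13.
Demand: 3 + 1 + 2 + 1 = 7.

7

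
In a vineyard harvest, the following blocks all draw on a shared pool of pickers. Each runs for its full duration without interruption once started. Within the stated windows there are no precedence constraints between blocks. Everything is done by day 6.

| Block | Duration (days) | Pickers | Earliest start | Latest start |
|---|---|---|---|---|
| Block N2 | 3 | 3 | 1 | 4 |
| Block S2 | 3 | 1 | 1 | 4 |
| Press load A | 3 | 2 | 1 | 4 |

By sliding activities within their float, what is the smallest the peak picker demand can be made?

3

Early-start (Block N2@1, Block S2@1, Press load A@1) gives peak 6: d1:6  d2:6  d3:6  d4:0  d5:0  d6:0.
Shift Block S2→4, Press load A→4.
Schedule Block N2@1, Block S2@4, Press load A@4: d1:3  d2:3  d3:3  d4:3  d5:3  d6:3 — peak 3.
Total picker-days = 18 over 6 days ⇒ peak ≥ ⌈18/6⌉ = 3, so 3 is optimal.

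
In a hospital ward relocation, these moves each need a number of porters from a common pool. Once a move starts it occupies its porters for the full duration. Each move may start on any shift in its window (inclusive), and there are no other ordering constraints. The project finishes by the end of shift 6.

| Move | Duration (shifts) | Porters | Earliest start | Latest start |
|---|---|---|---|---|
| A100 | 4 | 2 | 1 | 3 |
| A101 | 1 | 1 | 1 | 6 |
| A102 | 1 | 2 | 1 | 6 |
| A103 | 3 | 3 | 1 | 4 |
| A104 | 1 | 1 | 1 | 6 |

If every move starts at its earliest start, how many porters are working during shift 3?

At early start, shift 3 has: A100, A103.
Demand: 2 + 3 = 5.

5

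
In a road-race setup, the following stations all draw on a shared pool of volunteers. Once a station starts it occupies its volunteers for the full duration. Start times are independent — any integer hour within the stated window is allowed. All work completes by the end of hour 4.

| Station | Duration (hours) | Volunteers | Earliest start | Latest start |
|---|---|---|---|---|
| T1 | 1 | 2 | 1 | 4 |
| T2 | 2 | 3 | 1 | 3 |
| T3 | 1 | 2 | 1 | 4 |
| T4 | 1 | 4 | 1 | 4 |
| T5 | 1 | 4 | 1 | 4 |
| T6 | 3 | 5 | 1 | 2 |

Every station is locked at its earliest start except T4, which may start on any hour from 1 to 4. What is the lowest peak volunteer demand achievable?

T4@1: h1:20  h2:8  h3:5  h4:0 → peak 20
T4@2: h1:16  h2:12  h3:5  h4:0 → peak 16
T4@3: h1:16  h2:8  h3:9  h4:0 → peak 16
T4@4: h1:16  h2:8  h3:5  h4:4 → peak 16
Best is T4@2, peak 16.

16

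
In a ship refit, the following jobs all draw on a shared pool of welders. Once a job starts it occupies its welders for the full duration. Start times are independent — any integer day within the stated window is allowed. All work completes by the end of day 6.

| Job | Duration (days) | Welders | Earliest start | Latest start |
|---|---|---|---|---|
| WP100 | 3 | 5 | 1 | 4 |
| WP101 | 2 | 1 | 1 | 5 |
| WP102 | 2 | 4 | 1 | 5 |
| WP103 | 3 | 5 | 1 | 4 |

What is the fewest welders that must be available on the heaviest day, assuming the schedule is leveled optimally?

9

Early-start (WP100@1, WP101@1, WP102@1, WP103@1) gives peak 15: d1:15  d2:15  d3:10  d4:0  d5:0  d6:0.
Shift WP102→3, WP103→4.
Schedule WP100@1, WP101@1, WP102@3, WP103@4: d1:6  d2:6  d3:9  d4:9  d5:5  d6:5 — peak 9.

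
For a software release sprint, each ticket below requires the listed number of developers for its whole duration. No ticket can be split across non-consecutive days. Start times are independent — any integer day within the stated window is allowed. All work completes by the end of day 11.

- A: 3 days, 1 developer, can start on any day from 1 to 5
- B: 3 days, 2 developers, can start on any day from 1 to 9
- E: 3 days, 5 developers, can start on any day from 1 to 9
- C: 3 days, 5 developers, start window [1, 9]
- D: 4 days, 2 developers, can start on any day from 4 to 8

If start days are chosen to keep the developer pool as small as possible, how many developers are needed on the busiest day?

Early-start (A@1, B@1, E@1, C@1, D@4) gives peak 13: d1:13  d2:13  d3:13  d4:2  d5:2  d6:2  d7:2  d8:0  d9:0  d10:0  d11:0.
Shift A→4, B→4, C→8.
Schedule A@4, B@4, E@1, C@8, D@4: d1:5  d2:5  d3:5  d4:5  d5:5  d6:5  d7:2  d8:5  d9:5  d10:5  d11:0 — peak 5.
Total developer-days = 47 over 11 days ⇒ peak ≥ ⌈47/11⌉ = 5, so 5 is optimal.

5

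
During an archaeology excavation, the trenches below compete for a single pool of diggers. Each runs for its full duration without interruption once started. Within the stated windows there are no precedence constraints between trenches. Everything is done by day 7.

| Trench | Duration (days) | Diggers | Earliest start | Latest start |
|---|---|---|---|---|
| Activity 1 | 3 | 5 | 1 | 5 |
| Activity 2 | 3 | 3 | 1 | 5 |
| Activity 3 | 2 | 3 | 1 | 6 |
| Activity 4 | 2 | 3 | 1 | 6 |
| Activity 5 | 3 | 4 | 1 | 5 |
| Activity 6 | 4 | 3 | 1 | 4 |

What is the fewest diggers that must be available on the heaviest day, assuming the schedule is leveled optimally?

9

Early-start (Activity 1@1, Activity 2@1, Activity 3@1, Activity 4@1, Activity 5@1, Activity 6@1) gives peak 21: d1:21  d2:21  d3:15  d4:3  d5:0  d6:0  d7:0.
Shift Activity 2→4, Activity 3→4, Activity 4→6, Activity 6→4.
Schedule Activity 1@1, Activity 2@4, Activity 3@4, Activity 4@6, Activity 5@1, Activity 6@4: d1:9  d2:9  d3:9  d4:9  d5:9  d6:9  d7:6 — peak 9.
Total digger-days = 60 over 7 days ⇒ peak ≥ ⌈60/7⌉ = 9, so 9 is optimal.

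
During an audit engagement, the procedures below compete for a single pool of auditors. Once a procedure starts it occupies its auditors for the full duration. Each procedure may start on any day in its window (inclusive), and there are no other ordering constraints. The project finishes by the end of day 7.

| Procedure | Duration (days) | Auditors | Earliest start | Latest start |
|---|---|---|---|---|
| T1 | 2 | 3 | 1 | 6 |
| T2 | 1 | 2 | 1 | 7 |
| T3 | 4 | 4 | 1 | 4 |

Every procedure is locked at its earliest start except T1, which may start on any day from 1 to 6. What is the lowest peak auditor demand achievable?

6

T1@1: d1:9  d2:7  d3:4  d4:4  d5:0  d6:0  d7:0 → peak 9
T1@2: d1:6  d2:7  d3:7  d4:4  d5:0  d6:0  d7:0 → peak 7
T1@3: d1:6  d2:4  d3:7  d4:7  d5:0  d6:0  d7:0 → peak 7
T1@4: d1:6  d2:4  d3:4  d4:7  d5:3  d6:0  d7:0 → peak 7
T1@5: d1:6  d2:4  d3:4  d4:4  d5:3  d6:3  d7:0 → peak 6
T1@6: d1:6  d2:4  d3:4  d4:4  d5:0  d6:3  d7:3 → peak 6
Best is T1@5, peak 6.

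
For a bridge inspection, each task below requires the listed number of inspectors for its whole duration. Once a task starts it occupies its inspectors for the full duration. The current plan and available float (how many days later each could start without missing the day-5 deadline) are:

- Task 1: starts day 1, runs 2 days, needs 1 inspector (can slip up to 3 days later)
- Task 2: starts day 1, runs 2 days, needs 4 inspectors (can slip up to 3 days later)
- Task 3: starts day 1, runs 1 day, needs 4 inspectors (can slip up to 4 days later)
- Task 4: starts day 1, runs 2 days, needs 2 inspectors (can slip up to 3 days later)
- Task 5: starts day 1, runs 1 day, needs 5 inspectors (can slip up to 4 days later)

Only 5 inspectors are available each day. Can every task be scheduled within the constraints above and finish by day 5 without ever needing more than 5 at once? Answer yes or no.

The minimum achievable peak is 6; 5 < 6, so no feasible schedule stays within the cap.

no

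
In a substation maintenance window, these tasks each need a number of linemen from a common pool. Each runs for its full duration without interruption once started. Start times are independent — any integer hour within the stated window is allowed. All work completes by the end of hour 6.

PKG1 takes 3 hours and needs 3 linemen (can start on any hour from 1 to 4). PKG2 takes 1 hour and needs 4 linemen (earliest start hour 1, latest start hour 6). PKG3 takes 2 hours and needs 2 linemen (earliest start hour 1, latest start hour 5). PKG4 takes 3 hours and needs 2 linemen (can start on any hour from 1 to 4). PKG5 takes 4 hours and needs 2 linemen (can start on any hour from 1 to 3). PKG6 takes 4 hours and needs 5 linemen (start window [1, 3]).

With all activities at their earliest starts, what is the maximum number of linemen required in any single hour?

Early-start schedule: PKG1@1, PKG2@1, PKG3@1, PKG4@1, PKG5@1, PKG6@1.
Load per hour: hour 1: 18, hour 2: 14, hour 3: 12, hour 4: 7, hour 5: 0, hour 6: 0.
Peak is 18.

18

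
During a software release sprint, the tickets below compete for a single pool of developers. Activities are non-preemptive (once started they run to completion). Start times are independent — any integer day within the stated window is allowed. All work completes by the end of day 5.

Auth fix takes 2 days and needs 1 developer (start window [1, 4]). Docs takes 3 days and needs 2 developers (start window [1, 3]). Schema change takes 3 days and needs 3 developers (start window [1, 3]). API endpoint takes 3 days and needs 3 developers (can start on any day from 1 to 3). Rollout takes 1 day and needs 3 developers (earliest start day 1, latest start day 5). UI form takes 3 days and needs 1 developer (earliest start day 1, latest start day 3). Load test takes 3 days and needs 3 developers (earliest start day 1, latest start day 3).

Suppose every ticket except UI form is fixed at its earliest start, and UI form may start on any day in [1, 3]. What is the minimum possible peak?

UI form@1: d1:16  d2:13  d3:12  d4:0  d5:0 → peak 16
UI form@2: d1:15  d2:13  d3:12  d4:1  d5:0 → peak 15
UI form@3: d1:15  d2:12  d3:12  d4:1  d5:1 → peak 15
Best is UI form@2, peak 15.

15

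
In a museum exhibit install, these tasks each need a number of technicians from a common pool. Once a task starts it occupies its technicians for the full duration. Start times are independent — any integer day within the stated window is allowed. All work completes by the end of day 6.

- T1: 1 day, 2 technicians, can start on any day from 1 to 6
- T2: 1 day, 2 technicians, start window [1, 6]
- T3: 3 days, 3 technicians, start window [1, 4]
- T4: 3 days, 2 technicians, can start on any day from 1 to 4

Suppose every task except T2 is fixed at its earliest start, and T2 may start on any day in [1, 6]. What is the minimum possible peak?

7

T2@1: d1:9  d2:5  d3:5  d4:0  d5:0  d6:0 → peak 9
T2@2: d1:7  d2:7  d3:5  d4:0  d5:0  d6:0 → peak 7
T2@3: d1:7  d2:5  d3:7  d4:0  d5:0  d6:0 → peak 7
T2@4: d1:7  d2:5  d3:5  d4:2  d5:0  d6:0 → peak 7
T2@5: d1:7  d2:5  d3:5  d4:0  d5:2  d6:0 → peak 7
T2@6: d1:7  d2:5  d3:5  d4:0  d5:0  d6:2 → peak 7
Best is T2@2, peak 7.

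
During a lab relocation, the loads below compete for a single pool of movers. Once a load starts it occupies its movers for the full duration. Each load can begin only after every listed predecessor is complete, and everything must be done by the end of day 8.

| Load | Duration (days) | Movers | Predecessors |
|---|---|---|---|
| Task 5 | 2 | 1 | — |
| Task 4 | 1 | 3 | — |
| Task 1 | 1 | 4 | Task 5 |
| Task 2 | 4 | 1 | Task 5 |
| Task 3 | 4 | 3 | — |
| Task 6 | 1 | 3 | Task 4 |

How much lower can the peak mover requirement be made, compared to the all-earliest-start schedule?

4

Early-start peak: d1:7  d2:7  d3:8  d4:4  d5:1  d6:1  d7:0  d8:0 ⇒ 8.
Leveled (Task 5@1, Task 4@1, Task 1@3, Task 2@4, Task 3@4, Task 6@2): d1:4  d2:4  d3:4  d4:4  d5:4  d6:4  d7:4  d8:0 ⇒ 4.
Reduction 8 − 4 = 4.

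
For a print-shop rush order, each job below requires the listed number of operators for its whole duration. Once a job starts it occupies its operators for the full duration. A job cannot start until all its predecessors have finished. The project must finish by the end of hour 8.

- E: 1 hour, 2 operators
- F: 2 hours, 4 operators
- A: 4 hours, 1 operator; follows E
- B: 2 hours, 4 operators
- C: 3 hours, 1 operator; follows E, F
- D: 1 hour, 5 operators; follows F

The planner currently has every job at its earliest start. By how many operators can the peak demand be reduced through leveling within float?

5

Early-start peak: h1:10  h2:9  h3:7  h4:2  h5:2  h6:0  h7:0  h8:0 ⇒ 10.
Leveled (E@1, F@2, A@2, B@6, C@4, D@8): h1:2  h2:5  h3:5  h4:2  h5:2  h6:5  h7:4  h8:5 ⇒ 5.
Reduction 10 − 5 = 5.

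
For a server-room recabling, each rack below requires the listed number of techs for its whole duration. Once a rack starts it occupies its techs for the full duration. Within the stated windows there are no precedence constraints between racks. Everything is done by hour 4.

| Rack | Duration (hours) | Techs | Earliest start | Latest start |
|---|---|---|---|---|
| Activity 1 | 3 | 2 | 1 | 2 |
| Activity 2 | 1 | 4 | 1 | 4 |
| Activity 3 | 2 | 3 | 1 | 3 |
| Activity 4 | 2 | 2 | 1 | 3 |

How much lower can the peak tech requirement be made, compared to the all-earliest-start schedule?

Early-start peak: h1:11  h2:7  h3:2  h4:0 ⇒ 11.
Leveled (Activity 1@1, Activity 2@4, Activity 3@1, Activity 4@3): h1:5  h2:5  h3:4  h4:6 ⇒ 6.
Reduction 11 − 6 = 5.

5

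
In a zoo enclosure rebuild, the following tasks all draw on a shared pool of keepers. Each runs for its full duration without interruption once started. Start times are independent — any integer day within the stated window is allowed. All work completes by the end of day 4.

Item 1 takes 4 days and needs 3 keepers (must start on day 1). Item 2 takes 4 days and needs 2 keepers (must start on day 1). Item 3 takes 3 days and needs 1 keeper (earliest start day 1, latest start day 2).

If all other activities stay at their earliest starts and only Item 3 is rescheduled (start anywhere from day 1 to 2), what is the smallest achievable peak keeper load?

6

Item 3@1: d1:6  d2:6  d3:6  d4:5 → peak 6
Item 3@2: d1:5  d2:6  d3:6  d4:6 → peak 6
Best is Item 3@1, peak 6.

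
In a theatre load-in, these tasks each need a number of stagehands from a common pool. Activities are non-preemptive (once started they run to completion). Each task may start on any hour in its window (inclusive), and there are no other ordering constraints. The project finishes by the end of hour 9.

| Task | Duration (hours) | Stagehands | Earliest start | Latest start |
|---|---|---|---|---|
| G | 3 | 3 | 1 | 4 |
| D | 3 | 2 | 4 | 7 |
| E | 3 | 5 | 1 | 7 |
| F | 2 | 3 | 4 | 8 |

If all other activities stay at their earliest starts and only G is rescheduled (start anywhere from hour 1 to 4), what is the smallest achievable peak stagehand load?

G@1: h1:8  h2:8  h3:8  h4:5  h5:5  h6:2  h7:0  h8:0  h9:0 → peak 8
G@2: h1:5  h2:8  h3:8  h4:8  h5:5  h6:2  h7:0  h8:0  h9:0 → peak 8
G@3: h1:5  h2:5  h3:8  h4:8  h5:8  h6:2  h7:0  h8:0  h9:0 → peak 8
G@4: h1:5  h2:5  h3:5  h4:8  h5:8  h6:5  h7:0  h8:0  h9:0 → peak 8
Best is G@1, peak 8.

8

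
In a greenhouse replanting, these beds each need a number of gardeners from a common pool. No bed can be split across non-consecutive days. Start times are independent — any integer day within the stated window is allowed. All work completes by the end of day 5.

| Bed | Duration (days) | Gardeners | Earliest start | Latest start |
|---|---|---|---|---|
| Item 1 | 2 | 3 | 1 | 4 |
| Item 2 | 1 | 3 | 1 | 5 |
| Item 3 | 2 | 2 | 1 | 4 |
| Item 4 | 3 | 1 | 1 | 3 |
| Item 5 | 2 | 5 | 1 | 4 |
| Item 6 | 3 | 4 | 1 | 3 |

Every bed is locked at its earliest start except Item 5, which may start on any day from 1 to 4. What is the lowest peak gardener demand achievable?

13

Item 5@1: d1:18  d2:15  d3:5  d4:0  d5:0 → peak 18
Item 5@2: d1:13  d2:15  d3:10  d4:0  d5:0 → peak 15
Item 5@3: d1:13  d2:10  d3:10  d4:5  d5:0 → peak 13
Item 5@4: d1:13  d2:10  d3:5  d4:5  d5:5 → peak 13
Best is Item 5@3, peak 13.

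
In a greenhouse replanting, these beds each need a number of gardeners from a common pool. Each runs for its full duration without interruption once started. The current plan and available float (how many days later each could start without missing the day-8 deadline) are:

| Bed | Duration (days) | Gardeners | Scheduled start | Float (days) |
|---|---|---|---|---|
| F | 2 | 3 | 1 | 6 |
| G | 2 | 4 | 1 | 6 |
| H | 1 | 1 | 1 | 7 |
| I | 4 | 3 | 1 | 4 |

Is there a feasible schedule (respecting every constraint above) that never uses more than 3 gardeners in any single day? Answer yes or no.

Total gardener-days = 27; over 8 days the average is 27/8 > 3, so some day must exceed 3.

no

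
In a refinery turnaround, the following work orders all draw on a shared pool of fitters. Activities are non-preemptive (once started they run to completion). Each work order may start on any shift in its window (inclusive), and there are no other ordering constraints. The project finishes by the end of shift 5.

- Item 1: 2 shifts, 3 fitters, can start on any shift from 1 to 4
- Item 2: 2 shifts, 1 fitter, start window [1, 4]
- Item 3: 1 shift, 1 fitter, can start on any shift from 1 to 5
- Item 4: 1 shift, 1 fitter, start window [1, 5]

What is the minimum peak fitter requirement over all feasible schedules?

3

Early-start (Item 1@1, Item 2@1, Item 3@1, Item 4@1) gives peak 6: s1:6  s2:4  s3:0  s4:0  s5:0.
Shift Item 2→3, Item 3→3, Item 4→3.
Schedule Item 1@1, Item 2@3, Item 3@3, Item 4@3: s1:3  s2:3  s3:3  s4:1  s5:0 — peak 3.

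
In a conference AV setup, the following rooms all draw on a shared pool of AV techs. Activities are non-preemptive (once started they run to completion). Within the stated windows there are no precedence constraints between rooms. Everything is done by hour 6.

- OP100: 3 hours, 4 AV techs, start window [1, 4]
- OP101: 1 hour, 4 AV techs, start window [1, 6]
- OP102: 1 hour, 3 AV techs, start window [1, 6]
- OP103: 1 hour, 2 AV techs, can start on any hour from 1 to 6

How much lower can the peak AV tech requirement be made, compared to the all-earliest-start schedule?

9

Early-start peak: h1:13  h2:4  h3:4  h4:0  h5:0  h6:0 ⇒ 13.
Leveled (OP100@1, OP101@4, OP102@5, OP103@6): h1:4  h2:4  h3:4  h4:4  h5:3  h6:2 ⇒ 4.
Reduction 13 − 4 = 9.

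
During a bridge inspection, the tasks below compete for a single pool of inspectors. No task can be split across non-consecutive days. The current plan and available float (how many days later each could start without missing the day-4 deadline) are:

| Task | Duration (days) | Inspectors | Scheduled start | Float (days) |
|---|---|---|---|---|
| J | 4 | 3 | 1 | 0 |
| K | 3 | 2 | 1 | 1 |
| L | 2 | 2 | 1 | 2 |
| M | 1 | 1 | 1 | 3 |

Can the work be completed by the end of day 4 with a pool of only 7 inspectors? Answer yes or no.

yes

Schedule J@1, K@1, L@1, M@3: d1:7  d2:7  d3:6  d4:3 — peak 7 ≤ 7.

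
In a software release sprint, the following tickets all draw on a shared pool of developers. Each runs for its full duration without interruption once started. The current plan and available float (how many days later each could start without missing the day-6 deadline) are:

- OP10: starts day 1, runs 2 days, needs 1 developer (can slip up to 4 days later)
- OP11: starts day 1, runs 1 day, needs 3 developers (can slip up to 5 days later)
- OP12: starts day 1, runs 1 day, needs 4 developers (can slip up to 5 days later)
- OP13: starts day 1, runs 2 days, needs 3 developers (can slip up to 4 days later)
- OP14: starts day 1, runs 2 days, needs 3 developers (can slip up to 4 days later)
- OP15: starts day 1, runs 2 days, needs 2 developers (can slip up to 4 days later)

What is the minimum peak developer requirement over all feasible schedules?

Early-start (OP10@1, OP11@1, OP12@1, OP13@1, OP14@1, OP15@1) gives peak 16: d1:16  d2:9  d3:0  d4:0  d5:0  d6:0.
Shift OP12→2, OP13→3, OP14→5, OP15→3.
Schedule OP10@1, OP11@1, OP12@2, OP13@3, OP14@5, OP15@3: d1:4  d2:5  d3:5  d4:5  d5:3  d6:3 — peak 5.
Total developer-days = 25 over 6 days ⇒ peak ≥ ⌈25/6⌉ = 5, so 5 is optimal.

5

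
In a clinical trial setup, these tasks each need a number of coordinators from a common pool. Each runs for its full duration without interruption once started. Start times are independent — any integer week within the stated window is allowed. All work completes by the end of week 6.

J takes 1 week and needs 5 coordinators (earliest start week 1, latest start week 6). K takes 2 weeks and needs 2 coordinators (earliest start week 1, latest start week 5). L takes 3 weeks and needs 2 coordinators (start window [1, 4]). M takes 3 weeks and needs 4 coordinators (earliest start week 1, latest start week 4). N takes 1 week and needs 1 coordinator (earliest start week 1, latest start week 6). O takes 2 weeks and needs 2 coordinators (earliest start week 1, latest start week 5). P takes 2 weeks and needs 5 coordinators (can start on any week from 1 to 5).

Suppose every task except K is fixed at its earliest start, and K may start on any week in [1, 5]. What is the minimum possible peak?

19

K@1: w1:21  w2:15  w3:6  w4:0  w5:0  w6:0 → peak 21
K@2: w1:19  w2:15  w3:8  w4:0  w5:0  w6:0 → peak 19
K@3: w1:19  w2:13  w3:8  w4:2  w5:0  w6:0 → peak 19
K@4: w1:19  w2:13  w3:6  w4:2  w5:2  w6:0 → peak 19
K@5: w1:19  w2:13  w3:6  w4:0  w5:2  w6:2 → peak 19
Best is K@2, peak 19.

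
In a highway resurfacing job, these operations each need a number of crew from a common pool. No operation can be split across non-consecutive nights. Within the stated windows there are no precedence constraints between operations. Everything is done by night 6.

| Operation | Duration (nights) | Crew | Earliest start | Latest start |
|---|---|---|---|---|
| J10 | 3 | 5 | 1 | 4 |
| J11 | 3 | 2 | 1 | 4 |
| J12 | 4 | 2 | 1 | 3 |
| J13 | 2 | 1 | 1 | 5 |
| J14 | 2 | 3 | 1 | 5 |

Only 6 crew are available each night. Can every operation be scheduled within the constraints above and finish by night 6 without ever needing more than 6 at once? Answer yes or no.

Total crew member-nights = 37; over 6 nights the average is 37/6 > 6, so some night must exceed 6.

no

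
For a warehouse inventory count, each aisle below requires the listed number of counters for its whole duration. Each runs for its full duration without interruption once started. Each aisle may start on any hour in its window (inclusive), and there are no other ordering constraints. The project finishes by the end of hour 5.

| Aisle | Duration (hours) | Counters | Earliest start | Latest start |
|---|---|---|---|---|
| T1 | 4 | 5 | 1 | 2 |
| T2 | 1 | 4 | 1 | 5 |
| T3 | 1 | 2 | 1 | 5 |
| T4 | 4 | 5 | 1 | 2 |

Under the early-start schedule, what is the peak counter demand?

Early-start schedule: T1@1, T2@1, T3@1, T4@1.
Load per hour: hour 1: 16, hour 2: 10, hour 3: 10, hour 4: 10, hour 5: 0.
Peak is 16.

16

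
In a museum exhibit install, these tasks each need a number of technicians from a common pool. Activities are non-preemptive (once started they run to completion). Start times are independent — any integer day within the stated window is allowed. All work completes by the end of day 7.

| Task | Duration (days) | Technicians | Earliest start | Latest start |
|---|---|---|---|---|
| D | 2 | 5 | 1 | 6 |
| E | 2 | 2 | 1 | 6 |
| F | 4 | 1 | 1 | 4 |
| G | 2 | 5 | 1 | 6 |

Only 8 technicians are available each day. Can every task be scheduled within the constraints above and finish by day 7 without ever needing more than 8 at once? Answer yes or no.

yes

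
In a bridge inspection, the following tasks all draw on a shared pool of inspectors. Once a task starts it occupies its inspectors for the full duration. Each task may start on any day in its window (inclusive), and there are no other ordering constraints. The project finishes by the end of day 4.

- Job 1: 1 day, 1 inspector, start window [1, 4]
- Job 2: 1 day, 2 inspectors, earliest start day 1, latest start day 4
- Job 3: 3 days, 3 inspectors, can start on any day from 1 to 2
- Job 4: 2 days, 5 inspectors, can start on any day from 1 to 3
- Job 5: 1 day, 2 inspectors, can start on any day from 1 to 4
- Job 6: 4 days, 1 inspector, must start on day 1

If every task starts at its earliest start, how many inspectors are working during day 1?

14

At early start, day 1 has: Job 1, Job 2, Job 3, Job 4, Job 5, Job 6.
Demand: 1 + 2 + 3 + 5 + 2 + 1 = 14.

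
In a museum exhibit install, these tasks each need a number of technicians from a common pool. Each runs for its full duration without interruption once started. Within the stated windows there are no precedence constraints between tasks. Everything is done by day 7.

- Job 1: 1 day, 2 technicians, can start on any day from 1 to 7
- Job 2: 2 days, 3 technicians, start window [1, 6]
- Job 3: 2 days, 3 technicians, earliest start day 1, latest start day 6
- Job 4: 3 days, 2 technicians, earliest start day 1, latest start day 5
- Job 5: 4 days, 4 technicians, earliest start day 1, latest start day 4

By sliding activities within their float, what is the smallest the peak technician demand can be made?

6

Early-start (Job 1@1, Job 2@1, Job 3@1, Job 4@1, Job 5@1) gives peak 14: d1:14  d2:12  d3:6  d4:4  d5:0  d6:0  d7:0.
Shift Job 3→2, Job 4→3, Job 5→4.
Schedule Job 1@1, Job 2@1, Job 3@2, Job 4@3, Job 5@4: d1:5  d2:6  d3:5  d4:6  d5:6  d6:4  d7:4 — peak 6.
Total technician-days = 36 over 7 days ⇒ peak ≥ ⌈36/7⌉ = 6, so 6 is optimal.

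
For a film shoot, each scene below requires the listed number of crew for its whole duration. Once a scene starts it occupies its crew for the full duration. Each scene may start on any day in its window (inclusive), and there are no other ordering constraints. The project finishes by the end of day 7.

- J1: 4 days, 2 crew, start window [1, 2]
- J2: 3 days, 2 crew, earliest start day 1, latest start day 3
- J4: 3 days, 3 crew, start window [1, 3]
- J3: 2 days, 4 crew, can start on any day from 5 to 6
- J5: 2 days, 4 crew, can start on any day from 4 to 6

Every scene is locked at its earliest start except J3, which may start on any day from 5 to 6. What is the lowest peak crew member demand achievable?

J3@5: d1:7  d2:7  d3:7  d4:6  d5:8  d6:4  d7:0 → peak 8
J3@6: d1:7  d2:7  d3:7  d4:6  d5:4  d6:4  d7:4 → peak 7
Best is J3@6, peak 7.

7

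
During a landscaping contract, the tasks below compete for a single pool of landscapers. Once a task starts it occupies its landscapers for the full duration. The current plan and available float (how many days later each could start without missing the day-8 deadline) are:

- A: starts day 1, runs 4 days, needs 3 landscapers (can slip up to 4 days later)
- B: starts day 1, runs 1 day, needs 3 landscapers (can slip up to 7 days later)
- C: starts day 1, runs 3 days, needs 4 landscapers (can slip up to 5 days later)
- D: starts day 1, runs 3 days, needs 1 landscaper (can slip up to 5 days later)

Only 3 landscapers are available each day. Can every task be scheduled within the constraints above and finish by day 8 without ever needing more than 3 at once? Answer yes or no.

no

Total landscaper-days = 30; over 8 days the average is 30/8 > 3, so some day must exceed 3.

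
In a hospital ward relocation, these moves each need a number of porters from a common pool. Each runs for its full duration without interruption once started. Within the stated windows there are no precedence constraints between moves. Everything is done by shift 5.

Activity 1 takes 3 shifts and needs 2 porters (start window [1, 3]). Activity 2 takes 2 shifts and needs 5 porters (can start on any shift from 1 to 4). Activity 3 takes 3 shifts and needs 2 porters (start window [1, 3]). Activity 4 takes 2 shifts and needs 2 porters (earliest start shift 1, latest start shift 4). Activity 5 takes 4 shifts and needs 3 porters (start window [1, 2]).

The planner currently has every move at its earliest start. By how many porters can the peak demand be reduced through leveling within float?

5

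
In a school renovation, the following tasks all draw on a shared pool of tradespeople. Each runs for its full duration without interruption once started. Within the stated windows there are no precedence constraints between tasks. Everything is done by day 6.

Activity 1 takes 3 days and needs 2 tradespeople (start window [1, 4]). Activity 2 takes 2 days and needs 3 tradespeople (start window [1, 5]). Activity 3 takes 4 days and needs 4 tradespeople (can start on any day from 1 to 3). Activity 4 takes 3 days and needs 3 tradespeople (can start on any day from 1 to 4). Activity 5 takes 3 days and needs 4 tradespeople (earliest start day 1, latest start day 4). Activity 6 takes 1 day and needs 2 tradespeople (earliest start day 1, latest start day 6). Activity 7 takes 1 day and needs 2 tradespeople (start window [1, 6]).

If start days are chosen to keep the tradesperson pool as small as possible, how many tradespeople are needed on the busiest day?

Early-start (Activity 1@1, Activity 2@1, Activity 3@1, Activity 4@1, Activity 5@1, Activity 6@1, Activity 7@1) gives peak 20: d1:20  d2:16  d3:13  d4:4  d5:0  d6:0.
Shift Activity 2→5, Activity 5→4, Activity 6→5, Activity 7→6.
Schedule Activity 1@1, Activity 2@5, Activity 3@1, Activity 4@1, Activity 5@4, Activity 6@5, Activity 7@6: d1:9  d2:9  d3:9  d4:8  d5:9  d6:9 — peak 9.
Total tradesperson-days = 53 over 6 days ⇒ peak ≥ ⌈53/6⌉ = 9, so 9 is optimal.

9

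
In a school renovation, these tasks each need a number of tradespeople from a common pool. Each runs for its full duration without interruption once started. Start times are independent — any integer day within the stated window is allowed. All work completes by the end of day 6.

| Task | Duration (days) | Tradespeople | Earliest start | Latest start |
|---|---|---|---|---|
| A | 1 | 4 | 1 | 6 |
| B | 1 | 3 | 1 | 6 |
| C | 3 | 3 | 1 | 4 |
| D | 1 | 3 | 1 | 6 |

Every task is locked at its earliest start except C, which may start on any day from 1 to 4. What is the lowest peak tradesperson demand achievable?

10

C@1: d1:13  d2:3  d3:3  d4:0  d5:0  d6:0 → peak 13
C@2: d1:10  d2:3  d3:3  d4:3  d5:0  d6:0 → peak 10
C@3: d1:10  d2:0  d3:3  d4:3  d5:3  d6:0 → peak 10
C@4: d1:10  d2:0  d3:0  d4:3  d5:3  d6:3 → peak 10
Best is C@2, peak 10.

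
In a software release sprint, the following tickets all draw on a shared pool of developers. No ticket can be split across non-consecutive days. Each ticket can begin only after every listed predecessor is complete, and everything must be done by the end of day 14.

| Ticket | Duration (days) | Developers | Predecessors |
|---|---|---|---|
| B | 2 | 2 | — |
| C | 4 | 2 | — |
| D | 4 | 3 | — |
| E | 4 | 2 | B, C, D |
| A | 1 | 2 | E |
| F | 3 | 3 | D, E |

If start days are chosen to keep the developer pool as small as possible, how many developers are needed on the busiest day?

Early-start (B@1, C@1, D@1, E@5, A@9, F@9) gives peak 7: d1:7  d2:7  d3:5  d4:5  d5:2  d6:2  d7:2  d8:2  d9:5  d10:3  d11:3  d12:0  d13:0  d14:0.
Shift D→3, E→7, A→11, F→11.
Schedule B@1, C@1, D@3, E@7, A@11, F@11: d1:4  d2:4  d3:5  d4:5  d5:3  d6:3  d7:2  d8:2  d9:2  d10:2  d11:5  d12:3  d13:3  d14:0 — peak 5.

5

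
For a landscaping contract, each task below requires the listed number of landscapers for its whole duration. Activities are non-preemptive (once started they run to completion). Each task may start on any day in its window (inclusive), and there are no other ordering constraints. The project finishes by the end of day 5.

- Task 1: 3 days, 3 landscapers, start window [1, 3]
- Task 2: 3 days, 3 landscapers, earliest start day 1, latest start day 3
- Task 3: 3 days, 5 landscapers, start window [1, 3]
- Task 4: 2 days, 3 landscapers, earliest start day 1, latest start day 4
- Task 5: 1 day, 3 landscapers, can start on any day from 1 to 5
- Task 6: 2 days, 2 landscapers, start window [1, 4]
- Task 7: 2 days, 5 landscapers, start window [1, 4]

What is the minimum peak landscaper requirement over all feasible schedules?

Early-start (Task 1@1, Task 2@1, Task 3@1, Task 4@1, Task 5@1, Task 6@1, Task 7@1) gives peak 24: d1:24  d2:21  d3:11  d4:0  d5:0.
Shift Task 3→3, Task 6→4, Task 7→4.
Schedule Task 1@1, Task 2@1, Task 3@3, Task 4@1, Task 5@1, Task 6@4, Task 7@4: d1:12  d2:9  d3:11  d4:12  d5:12 — peak 12.
Total landscaper-days = 56 over 5 days ⇒ peak ≥ ⌈56/5⌉ = 12, so 12 is optimal.

12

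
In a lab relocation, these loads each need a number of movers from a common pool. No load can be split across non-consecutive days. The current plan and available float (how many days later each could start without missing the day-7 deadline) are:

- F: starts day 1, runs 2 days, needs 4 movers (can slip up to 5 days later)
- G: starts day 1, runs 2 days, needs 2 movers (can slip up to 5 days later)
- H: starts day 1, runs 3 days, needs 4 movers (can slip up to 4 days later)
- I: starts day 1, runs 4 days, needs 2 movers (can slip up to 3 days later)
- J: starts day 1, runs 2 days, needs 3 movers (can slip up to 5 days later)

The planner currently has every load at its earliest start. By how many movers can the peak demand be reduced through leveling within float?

9

Early-start peak: d1:15  d2:15  d3:6  d4:2  d5:0  d6:0  d7:0 ⇒ 15.
Leveled (F@1, G@1, H@3, I@3, J@6): d1:6  d2:6  d3:6  d4:6  d5:6  d6:5  d7:3 ⇒ 6.
Reduction 15 − 6 = 9.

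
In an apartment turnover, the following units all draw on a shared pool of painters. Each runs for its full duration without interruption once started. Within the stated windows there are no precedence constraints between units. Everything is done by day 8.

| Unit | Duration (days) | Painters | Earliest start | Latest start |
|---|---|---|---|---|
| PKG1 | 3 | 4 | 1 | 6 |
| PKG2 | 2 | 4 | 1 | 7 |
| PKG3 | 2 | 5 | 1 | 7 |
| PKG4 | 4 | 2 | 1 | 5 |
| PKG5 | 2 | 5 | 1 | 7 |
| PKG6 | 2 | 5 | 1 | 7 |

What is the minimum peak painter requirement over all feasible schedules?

Early-start (PKG1@1, PKG2@1, PKG3@1, PKG4@1, PKG5@1, PKG6@1) gives peak 25: d1:25  d2:25  d3:6  d4:2  d5:0  d6:0  d7:0  d8:0.
Shift PKG3→3, PKG4→4, PKG5→5, PKG6→7.
Schedule PKG1@1, PKG2@1, PKG3@3, PKG4@4, PKG5@5, PKG6@7: d1:8  d2:8  d3:9  d4:7  d5:7  d6:7  d7:7  d8:5 — peak 9.

9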